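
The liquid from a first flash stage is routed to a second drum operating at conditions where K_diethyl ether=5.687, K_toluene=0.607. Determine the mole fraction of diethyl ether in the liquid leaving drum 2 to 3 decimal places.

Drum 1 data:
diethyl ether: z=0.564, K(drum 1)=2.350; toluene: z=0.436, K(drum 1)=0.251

Drum 1:
Rachford–Rice: g(ψ₁) = Σ zᵢ(Kᵢ−1)/(1+ψ₁(Kᵢ−1)) = 0.
Check two-phase: ΣzᵢKᵢ = 1.435 > 1 and Σzᵢ/Kᵢ = 1.977 > 1, so g(0) = 0.435 > 0 and g(1) = -0.977 < 0.
Binary case is linear: z₁(K₁−1)(1+ψ₁(K₂−1)) + z₂(K₂−1)(1+ψ₁(K₁−1)) = 0
⇒ ψ₁ = [z₁(K₁−1)+z₂(K₂−1)] / [−(K₁−1)(K₂−1)] = 0.4348/1.0111 = 0.430
Drum-1 compositions:
  diethyl ether: x = 0.357, y = 0.839
  toluene: x = 0.643, y = 0.161
Drum-2 feed = drum-1 liquid: z₂ = (0.3568, 0.6432).
Drum 2:
Let ψ₂ = V/F and solve Σ zᵢ(Kᵢ−1)/(1+ψ₂(Kᵢ−1)) = 0.
g(0) = ΣzᵢKᵢ − 1 = 1.420 and g(1) = 1 − Σzᵢ/Kᵢ = -0.122, so a root lies in (0, 1).
Binary case is linear: z₁(K₁−1)(1+ψ₂(K₂−1)) + z₂(K₂−1)(1+ψ₂(K₁−1)) = 0
⇒ ψ₂ = [z₁(K₁−1)+z₂(K₂−1)] / [−(K₁−1)(K₂−1)] = 1.4197/1.8420 = 0.771
  diethyl ether: x = 0.077, y = 0.440
  toluene: x = 0.923, y = 0.560

x_diethyl ether (drum 2) = 0.077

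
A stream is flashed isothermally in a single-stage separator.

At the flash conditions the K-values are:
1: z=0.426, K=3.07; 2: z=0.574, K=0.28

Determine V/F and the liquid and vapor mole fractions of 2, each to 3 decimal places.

V/F = 0.314, x_2 = 0.742, y_2 = 0.208

Newton iteration, V/F⁰ = 0.5:
  V/F = 0.500: g = -0.2124, g' = -1.167 → V/F = 0.318
  V/F = 0.318: g = -0.0042, g' = -1.164 → V/F = 0.314
Converged at V/F = 0.314.
Compositions from xᵢ = zᵢ/(1+V/F(Kᵢ−1)), yᵢ = Kᵢxᵢ:
  1: x = 0.258, y = 0.792
  2: x = 0.742, y = 0.208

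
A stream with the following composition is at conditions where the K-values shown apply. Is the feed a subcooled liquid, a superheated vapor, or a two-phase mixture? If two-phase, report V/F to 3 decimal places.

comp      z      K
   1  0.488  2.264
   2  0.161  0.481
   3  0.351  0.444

two-phase, V/F = 0.491

ΣzᵢKᵢ = 1.338; Σzᵢ/Kᵢ = 1.341.
Both exceed 1, so a two-phase solution exists.
Material balance + equilibrium reduce to Σ zᵢ(Kᵢ−1)/(1+ψ(Kᵢ−1)) = 0.
Iterate (Newton) starting at ψ = 0.5:
  ψ = 0.500: g = -0.0052, g' = -0.580 → ψ = 0.491
Converged at ψ = 0.491.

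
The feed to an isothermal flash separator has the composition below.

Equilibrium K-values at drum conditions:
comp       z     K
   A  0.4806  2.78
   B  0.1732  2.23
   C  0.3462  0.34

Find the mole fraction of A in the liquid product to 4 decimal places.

x_A = 0.2018

Let ψ = V/F and solve Σ zᵢ(Kᵢ−1)/(1+ψ(Kᵢ−1)) = 0.
Check two-phase: ΣzᵢKᵢ = 1.8400 > 1 and Σzᵢ/Kᵢ = 1.2688 > 1, so g(0) = 0.8400 > 0 and g(1) = -0.2688 < 0.
Newton–Raphson from ψ = 0.55:
  ψ = 0.5500: g = 0.20064, g' = -0.8537 → ψ = 0.7850
  ψ = 0.7850: g = -0.00895, g' = -0.9822 → ψ = 0.7759
Converged at ψ = 0.7759.
Compositions from xᵢ = zᵢ/(1+ψ(Kᵢ−1)), yᵢ = Kᵢxᵢ:
  A: x = 0.2018, y = 0.5611
  B: x = 0.0886, y = 0.1976
  C: x = 0.7095, y = 0.2412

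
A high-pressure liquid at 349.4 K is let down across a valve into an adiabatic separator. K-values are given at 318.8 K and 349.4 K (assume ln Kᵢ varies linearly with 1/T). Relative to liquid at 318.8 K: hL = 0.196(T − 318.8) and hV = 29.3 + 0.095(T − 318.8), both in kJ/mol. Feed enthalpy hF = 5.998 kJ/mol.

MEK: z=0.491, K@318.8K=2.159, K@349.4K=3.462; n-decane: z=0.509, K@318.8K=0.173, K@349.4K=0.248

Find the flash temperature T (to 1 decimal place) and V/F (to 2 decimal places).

T = 321.2 K, V/F = 0.19

Adiabatic flash: solve Rachford–Rice at each trial T, then check hF = ψ·hV(T) + (1−ψ)·hL(T).
  T = 318.8 K: K = (2.159, 0.173), RR gives ψ = 0.155, H_out = 4.528 kJ/mol
  T = 349.4 K: K = (3.462, 0.248), RR gives ψ = 0.446, H_out = 17.692 kJ/mol
  T = 334.1 K: K = (2.764, 0.209), RR gives ψ = 0.332, H_out = 12.214 kJ/mol
  T = 326.5 K: K = (2.452, 0.191), RR gives ψ = 0.256, H_out = 8.812 kJ/mol
  T = 322.6 K: K = (2.301, 0.182), RR gives ψ = 0.209, H_out = 6.776 kJ/mol
  T = 320.7 K: K = (2.229, 0.177), RR gives ψ = 0.183, H_out = 5.689 kJ/mol
Linear interpolation between T = 320.7 (H_out = 5.689) and T = 322.6 (H_out = 6.776) on hF = 5.998 gives T ≈ 321.2 K, at which ψ = 0.19.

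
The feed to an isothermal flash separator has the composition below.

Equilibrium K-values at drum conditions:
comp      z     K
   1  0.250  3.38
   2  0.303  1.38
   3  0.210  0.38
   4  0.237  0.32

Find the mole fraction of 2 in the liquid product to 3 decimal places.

Material balance + equilibrium reduce to Σ zᵢ(Kᵢ−1)/(1+V/F(Kᵢ−1)) = 0.
Feasibility: ΣzᵢKᵢ = 1.419, Σzᵢ/Kᵢ = 1.587 — both > 1, two phases present.
Newton–Raphson from V/F = 0.35:
  V/F = 0.350: g = 0.0484, g' = -0.776 → V/F = 0.412
  V/F = 0.412: g = 0.0009, g' = -0.751 → V/F = 0.414
Converged at V/F = 0.414.
Compositions from xᵢ = zᵢ/(1+V/F(Kᵢ−1)), yᵢ = Kᵢxᵢ:
  1: x = 0.126, y = 0.426
  2: x = 0.262, y = 0.361
  3: x = 0.282, y = 0.107
  4: x = 0.330, y = 0.106

x_2 = 0.262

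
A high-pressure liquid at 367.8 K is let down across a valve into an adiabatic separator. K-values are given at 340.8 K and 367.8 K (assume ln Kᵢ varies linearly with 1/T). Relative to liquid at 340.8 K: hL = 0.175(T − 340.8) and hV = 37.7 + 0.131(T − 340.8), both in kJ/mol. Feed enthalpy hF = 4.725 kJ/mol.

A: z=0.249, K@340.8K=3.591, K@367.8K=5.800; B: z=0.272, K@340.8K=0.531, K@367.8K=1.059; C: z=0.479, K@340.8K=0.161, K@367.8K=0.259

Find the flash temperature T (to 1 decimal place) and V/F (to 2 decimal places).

T = 344.9 K, V/F = 0.11

Adiabatic flash: solve Rachford–Rice at each trial T, then check hF = ψ·hV(T) + (1−ψ)·hL(T).
  T = 340.8 K: K = (3.591, 0.531, 0.161), RR gives ψ = 0.062, H_out = 2.350 kJ/mol
  T = 367.8 K: K = (5.800, 1.059, 0.259), RR gives ψ = 0.336, H_out = 17.009 kJ/mol
  T = 354.3 K: K = (4.606, 0.760, 0.206), RR gives ψ = 0.201, H_out = 9.806 kJ/mol
  T = 347.6 K: K = (4.080, 0.638, 0.183), RR gives ψ = 0.134, H_out = 6.199 kJ/mol
  T = 344.2 K: K = (3.830, 0.583, 0.172), RR gives ψ = 0.099, H_out = 4.309 kJ/mol
  T = 345.9 K: K = (3.954, 0.610, 0.177), RR gives ψ = 0.117, H_out = 5.262 kJ/mol
Linear interpolation between T = 344.2 (H_out = 4.309) and T = 345.9 (H_out = 5.262) on hF = 4.725 gives T ≈ 344.9 K, at which ψ = 0.11.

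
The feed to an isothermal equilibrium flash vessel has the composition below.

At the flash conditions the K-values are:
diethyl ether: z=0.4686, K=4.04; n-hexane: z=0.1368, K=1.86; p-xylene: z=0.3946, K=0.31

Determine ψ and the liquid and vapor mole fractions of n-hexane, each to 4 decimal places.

Material balance + equilibrium reduce to Σ zᵢ(Kᵢ−1)/(1+ψ(Kᵢ−1)) = 0.
g(0) = ΣzᵢKᵢ − 1 = 1.2699 and g(1) = 1 − Σzᵢ/Kᵢ = -0.4624, so a root lies in (0, 1).
Newton–Raphson from ψ = 0.67:
  ψ = 0.6700: g = 0.03737, g' = -1.1601 → ψ = 0.7022
  ψ = 0.7022: g = -0.00041, g' = -1.1871 → ψ = 0.7019
Converged at ψ = 0.7019.
Compositions from xᵢ = zᵢ/(1+ψ(Kᵢ−1)), yᵢ = Kᵢxᵢ:
  diethyl ether: x = 0.1495, y = 0.6041
  n-hexane: x = 0.0853, y = 0.1587
  p-xylene: x = 0.7652, y = 0.2372

ψ = 0.7019, x_n-hexane = 0.0853, y_n-hexane = 0.1587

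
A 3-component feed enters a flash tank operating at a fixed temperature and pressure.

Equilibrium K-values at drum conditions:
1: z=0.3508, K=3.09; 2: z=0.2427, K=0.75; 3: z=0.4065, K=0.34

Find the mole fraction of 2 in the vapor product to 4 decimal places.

y_2 = 0.2000

Material balance + equilibrium reduce to Σ zᵢ(Kᵢ−1)/(1+V/F(Kᵢ−1)) = 0.
g(0) = ΣzᵢKᵢ − 1 = 0.4042 and g(1) = 1 − Σzᵢ/Kᵢ = -0.6327, so a root lies in (0, 1).
Newton–Raphson from V/F = 0.5:
  V/F = 0.5000: g = -0.11126, g' = -0.7807 → V/F = 0.3575
  V/F = 0.3575: g = 0.00187, g' = -0.8236 → V/F = 0.3598
Converged at V/F = 0.3598.
Compositions from xᵢ = zᵢ/(1+V/F(Kᵢ−1)), yᵢ = Kᵢxᵢ:
  1: x = 0.2002, y = 0.6187
  2: x = 0.2667, y = 0.2000
  3: x = 0.5331, y = 0.1812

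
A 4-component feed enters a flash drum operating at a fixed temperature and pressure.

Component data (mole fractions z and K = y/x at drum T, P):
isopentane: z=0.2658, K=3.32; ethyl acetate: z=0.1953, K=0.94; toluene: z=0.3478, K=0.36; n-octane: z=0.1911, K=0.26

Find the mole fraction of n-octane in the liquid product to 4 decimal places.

Let ψ = V/F and solve Σ zᵢ(Kᵢ−1)/(1+ψ(Kᵢ−1)) = 0.
g(0) = ΣzᵢKᵢ − 1 = 0.2409 and g(1) = 1 − Σzᵢ/Kᵢ = -0.9889, so a root lies in (0, 1).
Newton–Raphson from ψ = 0.37:
  ψ = 0.3700: g = -0.16655, g' = -0.8580 → ψ = 0.1759
  ψ = 0.1759: g = 0.01271, g' = -1.0415 → ψ = 0.1881
  ψ = 0.1881: g = 0.00014, g' = -1.0195 → ψ = 0.1882
Converged at ψ = 0.1882.
Compositions from xᵢ = zᵢ/(1+ψ(Kᵢ−1)), yᵢ = Kᵢxᵢ:
  isopentane: x = 0.1850, y = 0.6142
  ethyl acetate: x = 0.1975, y = 0.1857
  toluene: x = 0.3954, y = 0.1424
  n-octane: x = 0.2220, y = 0.0577

x_n-octane = 0.2220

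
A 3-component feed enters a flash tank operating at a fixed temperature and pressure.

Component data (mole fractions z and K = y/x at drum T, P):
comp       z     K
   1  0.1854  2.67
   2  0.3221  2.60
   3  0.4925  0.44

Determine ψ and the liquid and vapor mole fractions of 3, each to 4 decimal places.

ψ = 0.6032, x_3 = 0.7437, y_3 = 0.3272

Rachford–Rice: g(ψ) = Σ zᵢ(Kᵢ−1)/(1+ψ(Kᵢ−1)) = 0.
Check two-phase: ΣzᵢKᵢ = 1.5492 > 1 and Σzᵢ/Kᵢ = 1.3126 > 1, so g(0) = 0.5492 > 0 and g(1) = -0.3126 < 0.
Iterate (Newton) starting at ψ = 0.5:
  ψ = 0.5000: g = 0.07198, g' = -0.7060 → ψ = 0.6020
  ψ = 0.6020: g = 0.00087, g' = -0.6940 → ψ = 0.6032
Converged at ψ = 0.6032.
Compositions from xᵢ = zᵢ/(1+ψ(Kᵢ−1)), yᵢ = Kᵢxᵢ:
  1: x = 0.0924, y = 0.2466
  2: x = 0.1639, y = 0.4262
  3: x = 0.7437, y = 0.3272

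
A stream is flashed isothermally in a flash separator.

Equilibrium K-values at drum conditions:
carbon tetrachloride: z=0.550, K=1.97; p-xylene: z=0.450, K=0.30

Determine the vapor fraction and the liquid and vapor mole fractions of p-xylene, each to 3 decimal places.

ψ = 0.322, x_p-xylene = 0.581, y_p-xylene = 0.174

Binary case is linear: z₁(K₁−1)(1+ψ(K₂−1)) + z₂(K₂−1)(1+ψ(K₁−1)) = 0
⇒ ψ = [z₁(K₁−1)+z₂(K₂−1)] / [−(K₁−1)(K₂−1)] = 0.2185/0.6790 = 0.322
Compositions from xᵢ = zᵢ/(1+ψ(Kᵢ−1)), yᵢ = Kᵢxᵢ:
  carbon tetrachloride: x = 0.419, y = 0.826
  p-xylene: x = 0.581, y = 0.174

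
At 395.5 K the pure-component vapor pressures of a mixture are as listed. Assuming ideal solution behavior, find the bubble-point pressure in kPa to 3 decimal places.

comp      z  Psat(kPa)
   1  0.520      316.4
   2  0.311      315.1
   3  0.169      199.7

Pbub = 296.273 kPa

At the bubble point ψ → 0, so ΣzᵢKᵢ = 1 with Kᵢ = Pᵢˢᵃᵗ/P ⇒ P = ΣzᵢPᵢˢᵃᵗ.
P = 0.520·316.4 + 0.311·315.1 + 0.169·199.7 = 296.273 kPa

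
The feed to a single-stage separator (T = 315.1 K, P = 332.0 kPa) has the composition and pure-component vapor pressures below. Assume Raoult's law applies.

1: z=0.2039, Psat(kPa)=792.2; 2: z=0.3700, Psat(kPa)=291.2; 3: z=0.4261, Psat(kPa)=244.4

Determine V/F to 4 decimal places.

V/F = 0.4415

Raoult's law: Kᵢ = Pᵢˢᵃᵗ/P = Pᵢˢᵃᵗ/332.0.
  K_1 = 792.2/332.0 = 2.386145, K_2 = 291.2/332.0 = 0.877108, K_3 = 244.4/332.0 = 0.736145
Rachford–Rice: g(V/F) = Σ zᵢ(Kᵢ−1)/(1+V/F(Kᵢ−1)) = 0.
Check two-phase: ΣzᵢKᵢ = 1.1247 > 1 and Σzᵢ/Kᵢ = 1.0861 > 1, so g(0) = 0.1247 > 0 and g(1) = -0.0861 < 0.
Newton–Raphson from V/F = 0.5:
  V/F = 0.5000: g = -0.01103, g' = -0.1824 → V/F = 0.4395
  V/F = 0.4395: g = 0.00038, g' = -0.1955 → V/F = 0.4415
Converged at V/F = 0.4415.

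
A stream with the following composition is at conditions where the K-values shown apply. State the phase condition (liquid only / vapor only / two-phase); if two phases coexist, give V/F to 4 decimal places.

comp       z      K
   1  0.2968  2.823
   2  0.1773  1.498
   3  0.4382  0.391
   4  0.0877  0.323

two-phase, V/F = 0.3344

ΣzᵢKᵢ = 1.3031; Σzᵢ/Kᵢ = 1.6157.
Both exceed 1, so a two-phase solution exists.
Newton–Raphson from ψ = 0.5:
  ψ = 0.5000: g = -0.11970, g' = -0.7260 → ψ = 0.3351
  ψ = 0.3351: g = -0.00054, g' = -0.7362 → ψ = 0.3344
Converged at ψ = 0.3344.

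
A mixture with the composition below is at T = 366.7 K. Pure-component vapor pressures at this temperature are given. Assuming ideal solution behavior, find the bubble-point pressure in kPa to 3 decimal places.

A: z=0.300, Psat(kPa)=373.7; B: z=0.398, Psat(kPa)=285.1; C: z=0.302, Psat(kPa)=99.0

Pbub = 255.478 kPa

At the bubble point ψ → 0, so ΣzᵢKᵢ = 1 with Kᵢ = Pᵢˢᵃᵗ/P ⇒ P = ΣzᵢPᵢˢᵃᵗ.
P = 0.300·373.7 + 0.398·285.1 + 0.302·99.0 = 255.478 kPa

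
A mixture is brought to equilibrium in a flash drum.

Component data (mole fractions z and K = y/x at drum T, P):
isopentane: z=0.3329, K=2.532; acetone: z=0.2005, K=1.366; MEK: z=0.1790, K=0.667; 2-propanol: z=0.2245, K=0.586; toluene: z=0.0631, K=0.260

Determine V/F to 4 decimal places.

Rachford–Rice: g(V/F) = Σ zᵢ(Kᵢ−1)/(1+V/F(Kᵢ−1)) = 0.
Feasibility: ΣzᵢKᵢ = 1.3841, Σzᵢ/Kᵢ = 1.1724 — both > 1, two phases present.
Iterate (Newton) starting at V/F = 0.5:
  V/F = 0.5000: g = 0.08799, g' = -0.4465 → V/F = 0.6970
  V/F = 0.6970: g = 0.00039, g' = -0.4568 → V/F = 0.6979
Converged at V/F = 0.6979.

V/F = 0.6979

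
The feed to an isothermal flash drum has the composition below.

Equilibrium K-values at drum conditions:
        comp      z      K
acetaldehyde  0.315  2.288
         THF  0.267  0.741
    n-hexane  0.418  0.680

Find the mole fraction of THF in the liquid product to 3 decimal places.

x_THF = 0.309

Rachford–Rice: g(β) = Σ zᵢ(Kᵢ−1)/(1+β(Kᵢ−1)) = 0.
Check two-phase: ΣzᵢKᵢ = 1.203 > 1 and Σzᵢ/Kᵢ = 1.113 > 1, so g(0) = 0.203 > 0 and g(1) = -0.113 < 0.
Newton iteration, β⁰ = 0.56:
  β = 0.560: g = -0.0081, g' = -0.264 → β = 0.529
  β = 0.529: g = 0.0001, g' = -0.271 → β = 0.530
Converged at β = 0.530.
Compositions from xᵢ = zᵢ/(1+β(Kᵢ−1)), yᵢ = Kᵢxᵢ:
  acetaldehyde: x = 0.187, y = 0.428
  THF: x = 0.309, y = 0.229
  n-hexane: x = 0.503, y = 0.342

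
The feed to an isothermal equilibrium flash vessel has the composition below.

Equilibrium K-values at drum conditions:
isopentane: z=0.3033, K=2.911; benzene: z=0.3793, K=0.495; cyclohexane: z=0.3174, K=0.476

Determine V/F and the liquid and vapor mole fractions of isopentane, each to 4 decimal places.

Material balance + equilibrium reduce to Σ zᵢ(Kᵢ−1)/(1+V/F(Kᵢ−1)) = 0.
Feasibility: ΣzᵢKᵢ = 1.2217, Σzᵢ/Kᵢ = 1.5373 — both > 1, two phases present.
Newton–Raphson from V/F = 0.5:
  V/F = 0.5000: g = -0.18521, g' = -0.6228 → V/F = 0.2026
  V/F = 0.2026: g = 0.01838, g' = -0.8047 → V/F = 0.2254
  V/F = 0.2254: g = 0.00033, g' = -0.7763 → V/F = 0.2259
Converged at V/F = 0.2259.
Compositions from xᵢ = zᵢ/(1+V/F(Kᵢ−1)), yᵢ = Kᵢxᵢ:
  isopentane: x = 0.2119, y = 0.6167
  benzene: x = 0.4281, y = 0.2119
  cyclohexane: x = 0.3600, y = 0.1714

V/F = 0.2259, x_isopentane = 0.2119, y_isopentane = 0.6167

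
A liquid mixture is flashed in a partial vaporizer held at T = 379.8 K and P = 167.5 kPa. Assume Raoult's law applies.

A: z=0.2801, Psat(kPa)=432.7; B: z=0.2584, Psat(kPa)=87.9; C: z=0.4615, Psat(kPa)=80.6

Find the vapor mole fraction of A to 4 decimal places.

y_A = 0.6230

Raoult's law: Kᵢ = Pᵢˢᵃᵗ/P = Pᵢˢᵃᵗ/167.5.
  K_A = 432.7/167.5 = 2.583284, K_B = 87.9/167.5 = 0.524776, K_C = 80.6/167.5 = 0.481194
Rachford–Rice: g(β) = Σ zᵢ(Kᵢ−1)/(1+β(Kᵢ−1)) = 0.
Feasibility: ΣzᵢKᵢ = 1.0813, Σzᵢ/Kᵢ = 1.5599 — both > 1, two phases present.
Newton–Raphson from β = 0.67:
  β = 0.6700: g = -0.33196, g' = -0.5828 → β = 0.1004
  β = 0.1004: g = 0.00112, g' = -0.7254 → β = 0.1019
Converged at β = 0.1019.
Compositions from xᵢ = zᵢ/(1+β(Kᵢ−1)), yᵢ = Kᵢxᵢ:
  A: x = 0.2412, y = 0.6230
  B: x = 0.2716, y = 0.1425
  C: x = 0.4873, y = 0.2345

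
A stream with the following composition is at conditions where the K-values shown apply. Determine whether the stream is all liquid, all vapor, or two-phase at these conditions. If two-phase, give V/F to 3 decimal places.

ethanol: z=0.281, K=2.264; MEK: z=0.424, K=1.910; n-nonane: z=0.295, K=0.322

ΣzᵢKᵢ = 1.541; Σzᵢ/Kᵢ = 1.262.
Both exceed 1, so a two-phase solution exists.
Let ψ = V/F and solve Σ zᵢ(Kᵢ−1)/(1+ψ(Kᵢ−1)) = 0.
Iterate (Newton) starting at ψ = 0.65:
  ψ = 0.650: g = 0.0798, g' = -0.707 → ψ = 0.763
  ψ = 0.763: g = -0.0057, g' = -0.820 → ψ = 0.756
Converged at ψ = 0.756.

two-phase, V/F = 0.756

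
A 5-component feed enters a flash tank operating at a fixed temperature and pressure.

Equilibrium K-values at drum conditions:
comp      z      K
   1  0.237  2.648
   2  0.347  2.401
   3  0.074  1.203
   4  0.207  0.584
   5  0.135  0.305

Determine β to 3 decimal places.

β = 0.896

Material balance + equilibrium reduce to Σ zᵢ(Kᵢ−1)/(1+β(Kᵢ−1)) = 0.
Feasibility: ΣzᵢKᵢ = 1.712, Σzᵢ/Kᵢ = 1.093 — both > 1, two phases present.
Newton–Raphson from β = 0.5:
  β = 0.500: g = 0.2611, g' = -0.642 → β = 0.907
  β = 0.907: g = -0.0087, g' = -0.807 → β = 0.896
Converged at β = 0.896.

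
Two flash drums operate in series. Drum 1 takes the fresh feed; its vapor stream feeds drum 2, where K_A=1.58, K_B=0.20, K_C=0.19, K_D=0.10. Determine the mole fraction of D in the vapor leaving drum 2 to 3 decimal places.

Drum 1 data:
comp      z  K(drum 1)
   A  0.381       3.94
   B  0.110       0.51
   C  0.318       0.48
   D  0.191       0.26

y_D (drum 2) = 0.009

Drum 1:
Material balance + equilibrium reduce to Σ zᵢ(Kᵢ−1)/(1+ψ₁(Kᵢ−1)) = 0.
Feasibility: ΣzᵢKᵢ = 1.760, Σzᵢ/Kᵢ = 1.710 — both > 1, two phases present.
Iterate (Newton) starting at ψ₁ = 0.44:
  ψ₁ = 0.440: g = -0.0043, g' = -1.043 → ψ₁ = 0.436
Converged at ψ₁ = 0.436.
Drum-1 compositions:
  A: x = 0.167, y = 0.658
  B: x = 0.140, y = 0.071
  C: x = 0.411, y = 0.197
  D: x = 0.282, y = 0.073
Drum-2 feed = drum-1 vapor: z₂ = (0.6580, 0.0713, 0.1974, 0.0733).
Drum 2:
Rachford–Rice: g(ψ₂) = Σ zᵢ(Kᵢ−1)/(1+ψ₂(Kᵢ−1)) = 0.
Check two-phase: ΣzᵢKᵢ = 1.099 > 1 and Σzᵢ/Kᵢ = 2.545 > 1, so g(0) = 0.099 > 0 and g(1) = -1.545 < 0.
Newton–Raphson from ψ₂ = 0.5:
  ψ₂ = 0.500: g = -0.1879, g' = -0.822 → ψ₂ = 0.271
  ψ₂ = 0.271: g = -0.0354, g' = -0.556 → ψ₂ = 0.208
  ψ₂ = 0.208: g = -0.0012, g' = -0.519 → ψ₂ = 0.205
Converged at ψ₂ = 0.205.
  A: x = 0.588, y = 0.929
  B: x = 0.085, y = 0.017
  C: x = 0.237, y = 0.045
  D: x = 0.090, y = 0.009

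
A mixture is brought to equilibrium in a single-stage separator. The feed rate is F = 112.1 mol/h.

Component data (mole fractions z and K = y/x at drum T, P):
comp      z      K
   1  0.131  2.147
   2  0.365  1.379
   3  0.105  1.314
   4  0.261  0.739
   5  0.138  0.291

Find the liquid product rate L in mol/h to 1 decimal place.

L = 52.3 mol/h

Let β = V/F and solve Σ zᵢ(Kᵢ−1)/(1+β(Kᵢ−1)) = 0.
Feasibility: ΣzᵢKᵢ = 1.156, Σzᵢ/Kᵢ = 1.233 — both > 1, two phases present.
Newton iteration, β⁰ = 0.5:
  β = 0.500: g = 0.0104, g' = -0.304 → β = 0.534
Converged at β = 0.534.
Then V = β·F = 0.5336·112.1 = 59.8 mol/h and L = F − V = 52.3 mol/h.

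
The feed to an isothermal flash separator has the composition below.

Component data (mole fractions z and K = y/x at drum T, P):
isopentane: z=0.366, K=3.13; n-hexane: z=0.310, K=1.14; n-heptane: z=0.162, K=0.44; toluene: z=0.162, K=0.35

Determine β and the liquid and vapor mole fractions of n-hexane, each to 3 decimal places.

Material balance + equilibrium reduce to Σ zᵢ(Kᵢ−1)/(1+β(Kᵢ−1)) = 0.
Check two-phase: ΣzᵢKᵢ = 1.627 > 1 and Σzᵢ/Kᵢ = 1.220 > 1, so g(0) = 0.627 > 0 and g(1) = -0.220 < 0.
Newton–Raphson from β = 0.5:
  β = 0.500: g = 0.1361, g' = -0.643 → β = 0.712
  β = 0.712: g = 0.0026, g' = -0.645 → β = 0.716
Converged at β = 0.716.
Compositions from xᵢ = zᵢ/(1+β(Kᵢ−1)), yᵢ = Kᵢxᵢ:
  isopentane: x = 0.145, y = 0.454
  n-hexane: x = 0.282, y = 0.321
  n-heptane: x = 0.270, y = 0.119
  toluene: x = 0.303, y = 0.106

β = 0.716, x_n-hexane = 0.282, y_n-hexane = 0.321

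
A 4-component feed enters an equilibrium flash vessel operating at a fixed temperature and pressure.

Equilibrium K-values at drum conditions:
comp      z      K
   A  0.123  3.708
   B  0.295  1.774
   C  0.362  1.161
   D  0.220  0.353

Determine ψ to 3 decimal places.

ψ = 0.805

Rachford–Rice: g(ψ) = Σ zᵢ(Kᵢ−1)/(1+ψ(Kᵢ−1)) = 0.
Feasibility: ΣzᵢKᵢ = 1.477, Σzᵢ/Kᵢ = 1.134 — both > 1, two phases present.
Newton iteration, ψ⁰ = 0.43:
  ψ = 0.430: g = 0.1825, g' = -0.477 → ψ = 0.813
  ψ = 0.813: g = -0.0044, g' = -0.571 → ψ = 0.805
Converged at ψ = 0.805.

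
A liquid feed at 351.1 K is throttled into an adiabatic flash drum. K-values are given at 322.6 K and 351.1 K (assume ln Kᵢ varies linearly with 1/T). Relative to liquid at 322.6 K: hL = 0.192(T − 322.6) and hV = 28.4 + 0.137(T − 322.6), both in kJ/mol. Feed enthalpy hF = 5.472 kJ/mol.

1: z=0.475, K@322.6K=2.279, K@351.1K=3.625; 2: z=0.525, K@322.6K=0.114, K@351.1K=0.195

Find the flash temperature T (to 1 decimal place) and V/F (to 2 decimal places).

Adiabatic flash: solve Rachford–Rice at each trial T, then check hF = ψ·hV(T) + (1−ψ)·hL(T).
  T = 322.6 K: K = (2.279, 0.114), RR gives ψ = 0.126, H_out = 3.568 kJ/mol
  T = 351.1 K: K = (3.625, 0.195), RR gives ψ = 0.390, H_out = 15.938 kJ/mol
  T = 336.9 K: K = (2.905, 0.151), RR gives ψ = 0.284, H_out = 10.584 kJ/mol
  T = 329.8 K: K = (2.582, 0.132), RR gives ψ = 0.215, H_out = 7.409 kJ/mol
  T = 326.2 K: K = (2.427, 0.123), RR gives ψ = 0.174, H_out = 5.587 kJ/mol
  T = 324.4 K: K = (2.352, 0.118), RR gives ψ = 0.151, H_out = 4.606 kJ/mol
Linear interpolation between T = 324.4 (H_out = 4.606) and T = 326.2 (H_out = 5.587) on hF = 5.472 gives T ≈ 326.0 K, at which ψ = 0.17.

T = 326.0 K, V/F = 0.17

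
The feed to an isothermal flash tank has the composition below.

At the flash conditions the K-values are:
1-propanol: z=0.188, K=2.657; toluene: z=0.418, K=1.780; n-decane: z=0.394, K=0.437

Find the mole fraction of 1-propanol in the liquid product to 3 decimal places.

x_1-propanol = 0.088

Iterate (Newton) starting at β = 0.5:
  β = 0.500: g = 0.0962, g' = -0.528 → β = 0.682
  β = 0.682: g = -0.0011, g' = -0.551 → β = 0.680
Converged at β = 0.680.
Compositions from xᵢ = zᵢ/(1+β(Kᵢ−1)), yᵢ = Kᵢxᵢ:
  1-propanol: x = 0.088, y = 0.235
  toluene: x = 0.273, y = 0.486
  n-decane: x = 0.639, y = 0.279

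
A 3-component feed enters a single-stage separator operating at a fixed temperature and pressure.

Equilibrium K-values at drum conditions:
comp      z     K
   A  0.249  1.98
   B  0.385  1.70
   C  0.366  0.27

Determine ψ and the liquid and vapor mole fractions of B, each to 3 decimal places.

ψ = 0.413, x_B = 0.299, y_B = 0.508

Newton iteration, ψ⁰ = 0.5:
  ψ = 0.500: g = -0.0574, g' = -0.695 → ψ = 0.417
  ψ = 0.417: g = -0.0026, g' = -0.637 → ψ = 0.413
Converged at ψ = 0.413.
Compositions from xᵢ = zᵢ/(1+ψ(Kᵢ−1)), yᵢ = Kᵢxᵢ:
  A: x = 0.177, y = 0.351
  B: x = 0.299, y = 0.508
  C: x = 0.524, y = 0.142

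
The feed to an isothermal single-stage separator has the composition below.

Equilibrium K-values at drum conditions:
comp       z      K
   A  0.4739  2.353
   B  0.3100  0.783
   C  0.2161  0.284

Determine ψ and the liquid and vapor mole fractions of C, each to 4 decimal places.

Material balance + equilibrium reduce to Σ zᵢ(Kᵢ−1)/(1+ψ(Kᵢ−1)) = 0.
Feasibility: ΣzᵢKᵢ = 1.4192, Σzᵢ/Kᵢ = 1.3582 — both > 1, two phases present.
Newton iteration, ψ⁰ = 0.5:
  ψ = 0.5000: g = 0.06599, g' = -0.5958 → ψ = 0.6108
  ψ = 0.6108: g = -0.00145, g' = -0.6294 → ψ = 0.6085
Converged at ψ = 0.6085.
Compositions from xᵢ = zᵢ/(1+ψ(Kᵢ−1)), yᵢ = Kᵢxᵢ:
  A: x = 0.2599, y = 0.6116
  B: x = 0.3572, y = 0.2797
  C: x = 0.3829, y = 0.1087

ψ = 0.6085, x_C = 0.3829, y_C = 0.1087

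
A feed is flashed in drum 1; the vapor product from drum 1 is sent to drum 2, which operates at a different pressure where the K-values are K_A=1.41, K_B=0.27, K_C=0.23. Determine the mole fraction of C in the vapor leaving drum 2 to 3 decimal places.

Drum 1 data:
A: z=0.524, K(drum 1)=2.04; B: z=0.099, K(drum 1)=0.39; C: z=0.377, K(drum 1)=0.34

y_C (drum 2) = 0.063

Drum 1:
Material balance + equilibrium reduce to Σ zᵢ(Kᵢ−1)/(1+ψ₁(Kᵢ−1)) = 0.
g(0) = ΣzᵢKᵢ − 1 = 0.236 and g(1) = 1 − Σzᵢ/Kᵢ = -0.620, so a root lies in (0, 1).
Newton iteration, ψ₁⁰ = 0.5:
  ψ₁ = 0.500: g = -0.0997, g' = -0.687 → ψ₁ = 0.355
  ψ₁ = 0.355: g = -0.0040, g' = -0.642 → ψ₁ = 0.349
Converged at ψ₁ = 0.349.
Drum-1 compositions:
  A: x = 0.385, y = 0.784
  B: x = 0.126, y = 0.049
  C: x = 0.490, y = 0.167
Drum-2 feed = drum-1 vapor: z₂ = (0.7845, 0.0490, 0.1665).
Drum 2:
Material balance + equilibrium reduce to Σ zᵢ(Kᵢ−1)/(1+ψ₂(Kᵢ−1)) = 0.
Check two-phase: ΣzᵢKᵢ = 1.158 > 1 and Σzᵢ/Kᵢ = 1.462 > 1, so g(0) = 0.158 > 0 and g(1) = -0.462 < 0.
Newton iteration, ψ₂⁰ = 0.42:
  ψ₂ = 0.420: g = 0.0333, g' = -0.366 → ψ₂ = 0.511
  ψ₂ = 0.511: g = -0.0025, g' = -0.425 → ψ₂ = 0.505
Converged at ψ₂ = 0.505.
  A: x = 0.650, y = 0.916
  B: x = 0.078, y = 0.021
  C: x = 0.272, y = 0.063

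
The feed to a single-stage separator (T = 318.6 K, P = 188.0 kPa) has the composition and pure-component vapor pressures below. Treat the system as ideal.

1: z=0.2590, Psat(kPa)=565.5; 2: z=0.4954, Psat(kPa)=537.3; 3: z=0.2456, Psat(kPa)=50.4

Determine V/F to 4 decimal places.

Raoult's law: Kᵢ = Pᵢˢᵃᵗ/P = Pᵢˢᵃᵗ/188.0.
  K_1 = 565.5/188.0 = 3.007979, K_2 = 537.3/188.0 = 2.857979, K_3 = 50.4/188.0 = 0.268085
Material balance + equilibrium reduce to Σ zᵢ(Kᵢ−1)/(1+V/F(Kᵢ−1)) = 0.
Check two-phase: ΣzᵢKᵢ = 2.2608 > 1 and Σzᵢ/Kᵢ = 1.1756 > 1, so g(0) = 1.2608 > 0 and g(1) = -0.1756 < 0.
Iterate (Newton) starting at V/F = 0.41:
  V/F = 0.4100: g = 0.55086, g' = -1.1337 → V/F = 0.8959
  V/F = 0.8959: g = 0.00911, g' = -1.4842 → V/F = 0.9020
Converged at V/F = 0.9020.

V/F = 0.9020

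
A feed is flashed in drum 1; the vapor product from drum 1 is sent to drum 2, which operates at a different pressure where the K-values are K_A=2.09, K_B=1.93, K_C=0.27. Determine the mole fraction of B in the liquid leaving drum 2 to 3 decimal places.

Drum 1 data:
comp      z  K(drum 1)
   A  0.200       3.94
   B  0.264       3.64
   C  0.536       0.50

x_B (drum 2) = 0.244

Drum 1:
Let ψ₁ = V/F and solve Σ zᵢ(Kᵢ−1)/(1+ψ₁(Kᵢ−1)) = 0.
Feasibility: ΣzᵢKᵢ = 2.017, Σzᵢ/Kᵢ = 1.195 — both > 1, two phases present.
Newton iteration, ψ₁⁰ = 0.5:
  ψ₁ = 0.500: g = 0.1811, g' = -0.863 → ψ₁ = 0.710
  ψ₁ = 0.710: g = 0.0176, g' = -0.726 → ψ₁ = 0.734
Converged at ψ₁ = 0.734.
Drum-1 compositions:
  A: x = 0.063, y = 0.250
  B: x = 0.090, y = 0.327
  C: x = 0.847, y = 0.423
Drum-2 feed = drum-1 vapor: z₂ = (0.2495, 0.3271, 0.4234).
Drum 2:
Iterate (Newton) starting at ψ₂ = 0.3:
  ψ₂ = 0.300: g = 0.0470, g' = -0.711 → ψ₂ = 0.366
  ψ₂ = 0.366: g = -0.0005, g' = -0.729 → ψ₂ = 0.365
Converged at ψ₂ = 0.365.
  A: x = 0.178, y = 0.373
  B: x = 0.244, y = 0.471
  C: x = 0.577, y = 0.156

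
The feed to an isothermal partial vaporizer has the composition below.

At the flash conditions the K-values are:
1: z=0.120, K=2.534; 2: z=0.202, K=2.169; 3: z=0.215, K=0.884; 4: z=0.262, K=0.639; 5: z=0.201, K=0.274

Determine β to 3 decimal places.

β = 0.265

Material balance + equilibrium reduce to Σ zᵢ(Kᵢ−1)/(1+β(Kᵢ−1)) = 0.
g(0) = ΣzᵢKᵢ − 1 = 0.155 and g(1) = 1 − Σzᵢ/Kᵢ = -0.527, so a root lies in (0, 1).
Iterate (Newton) starting at β = 0.32:
  β = 0.320: g = -0.0276, g' = -0.500 → β = 0.265
Converged at β = 0.265.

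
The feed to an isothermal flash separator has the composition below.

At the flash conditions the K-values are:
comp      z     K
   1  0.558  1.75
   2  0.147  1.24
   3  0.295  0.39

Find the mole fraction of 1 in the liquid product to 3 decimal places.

Rachford–Rice: g(ψ) = Σ zᵢ(Kᵢ−1)/(1+ψ(Kᵢ−1)) = 0.
Feasibility: ΣzᵢKᵢ = 1.274, Σzᵢ/Kᵢ = 1.194 — both > 1, two phases present.
Newton iteration, ψ⁰ = 0.5:
  ψ = 0.500: g = 0.0769, g' = -0.400 → ψ = 0.692
  ψ = 0.692: g = -0.0058, g' = -0.471 → ψ = 0.680
Converged at ψ = 0.680.
Compositions from xᵢ = zᵢ/(1+ψ(Kᵢ−1)), yᵢ = Kᵢxᵢ:
  1: x = 0.370, y = 0.647
  2: x = 0.126, y = 0.157
  3: x = 0.504, y = 0.197

x_1 = 0.370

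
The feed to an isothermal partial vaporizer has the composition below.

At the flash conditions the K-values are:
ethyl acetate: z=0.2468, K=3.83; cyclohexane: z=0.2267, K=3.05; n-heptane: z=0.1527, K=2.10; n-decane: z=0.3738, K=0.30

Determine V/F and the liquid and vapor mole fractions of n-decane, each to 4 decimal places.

V/F = 0.7061, x_n-decane = 0.7391, y_n-decane = 0.2217

Rachford–Rice: g(V/F) = Σ zᵢ(Kᵢ−1)/(1+V/F(Kᵢ−1)) = 0.
Feasibility: ΣzᵢKᵢ = 2.0695, Σzᵢ/Kᵢ = 1.4575 — both > 1, two phases present.
Newton–Raphson from V/F = 0.59:
  V/F = 0.5900: g = 0.12806, g' = -1.0720 → V/F = 0.7095
  V/F = 0.7095: g = -0.00390, g' = -1.1578 → V/F = 0.7061
Converged at V/F = 0.7061.
Compositions from xᵢ = zᵢ/(1+V/F(Kᵢ−1)), yᵢ = Kᵢxᵢ:
  ethyl acetate: x = 0.0823, y = 0.3153
  cyclohexane: x = 0.0926, y = 0.2825
  n-heptane: x = 0.0859, y = 0.1805
  n-decane: x = 0.7391, y = 0.2217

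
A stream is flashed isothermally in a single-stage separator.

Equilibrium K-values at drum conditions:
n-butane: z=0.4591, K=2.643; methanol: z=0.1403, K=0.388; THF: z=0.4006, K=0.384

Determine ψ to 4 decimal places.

ψ = 0.4173

Rachford–Rice: g(ψ) = Σ zᵢ(Kᵢ−1)/(1+ψ(Kᵢ−1)) = 0.
Check two-phase: ΣzᵢKᵢ = 1.4217 > 1 and Σzᵢ/Kᵢ = 1.5785 > 1, so g(0) = 0.4217 > 0 and g(1) = -0.5785 < 0.
Iterate (Newton) starting at ψ = 0.4:
  ψ = 0.4000: g = 0.01402, g' = -0.8111 → ψ = 0.4173
Converged at ψ = 0.4173.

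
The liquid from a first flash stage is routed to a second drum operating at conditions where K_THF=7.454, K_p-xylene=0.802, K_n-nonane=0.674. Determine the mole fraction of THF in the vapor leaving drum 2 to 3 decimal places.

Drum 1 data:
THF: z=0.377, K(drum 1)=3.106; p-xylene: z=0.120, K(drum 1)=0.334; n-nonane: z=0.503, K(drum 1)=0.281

y_THF (drum 2) = 0.335

Drum 1:
Material balance + equilibrium reduce to Σ zᵢ(Kᵢ−1)/(1+ψ₁(Kᵢ−1)) = 0.
Check two-phase: ΣzᵢKᵢ = 1.352 > 1 and Σzᵢ/Kᵢ = 2.271 > 1, so g(0) = 0.352 > 0 and g(1) = -1.271 < 0.
Newton iteration, ψ₁⁰ = 0.52:
  ψ₁ = 0.520: g = -0.3209, g' = -1.169 → ψ₁ = 0.245
  ψ₁ = 0.245: g = -0.0113, g' = -1.186 → ψ₁ = 0.236
Converged at ψ₁ = 0.236.
Drum-1 compositions:
  THF: x = 0.252, y = 0.782
  p-xylene: x = 0.142, y = 0.048
  n-nonane: x = 0.606, y = 0.170
Drum-2 feed = drum-1 liquid: z₂ = (0.2518, 0.1424, 0.6058).
Drum 2:
Let ψ₂ = V/F and solve Σ zᵢ(Kᵢ−1)/(1+ψ₂(Kᵢ−1)) = 0.
Feasibility: ΣzᵢKᵢ = 2.400, Σzᵢ/Kᵢ = 1.110 — both > 1, two phases present.
Iterate (Newton) starting at ψ₂ = 0.5:
  ψ₂ = 0.500: g = 0.1173, g' = -0.686 → ψ₂ = 0.671
  ψ₂ = 0.671: g = 0.0196, g' = -0.482 → ψ₂ = 0.712
  ψ₂ = 0.712: g = 0.0006, g' = -0.452 → ψ₂ = 0.713
Converged at ψ₂ = 0.713.
  THF: x = 0.045, y = 0.335
  p-xylene: x = 0.166, y = 0.133
  n-nonane: x = 0.789, y = 0.532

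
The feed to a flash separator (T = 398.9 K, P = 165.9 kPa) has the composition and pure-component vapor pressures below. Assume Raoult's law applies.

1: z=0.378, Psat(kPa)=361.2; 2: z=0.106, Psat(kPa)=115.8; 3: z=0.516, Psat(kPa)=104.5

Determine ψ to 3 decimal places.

ψ = 0.525

Raoult's law: Kᵢ = Pᵢˢᵃᵗ/P = Pᵢˢᵃᵗ/165.9.
  K_1 = 361.2/165.9 = 2.17722, K_2 = 115.8/165.9 = 0.69801, K_3 = 104.5/165.9 = 0.62990
Let ψ = V/F and solve Σ zᵢ(Kᵢ−1)/(1+ψ(Kᵢ−1)) = 0.
Check two-phase: ΣzᵢKᵢ = 1.222 > 1 and Σzᵢ/Kᵢ = 1.145 > 1, so g(0) = 0.222 > 0 and g(1) = -0.145 < 0.
Iterate (Newton) starting at ψ = 0.5:
  ψ = 0.500: g = 0.0081, g' = -0.327 → ψ = 0.525
Converged at ψ = 0.525.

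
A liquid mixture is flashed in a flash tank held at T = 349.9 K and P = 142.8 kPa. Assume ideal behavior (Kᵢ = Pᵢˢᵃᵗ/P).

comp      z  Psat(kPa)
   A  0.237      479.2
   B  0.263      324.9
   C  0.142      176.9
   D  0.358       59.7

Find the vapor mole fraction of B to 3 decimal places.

y_B = 0.297

Raoult's law: Kᵢ = Pᵢˢᵃᵗ/P = Pᵢˢᵃᵗ/142.8.
  K_A = 479.2/142.8 = 3.35574, K_B = 324.9/142.8 = 2.27521, K_C = 176.9/142.8 = 1.23880, K_D = 59.7/142.8 = 0.41807
Rachford–Rice: g(V/F) = Σ zᵢ(Kᵢ−1)/(1+V/F(Kᵢ−1)) = 0.
Feasibility: ΣzᵢKᵢ = 1.719, Σzᵢ/Kᵢ = 1.157 — both > 1, two phases present.
Newton–Raphson from V/F = 0.5:
  V/F = 0.500: g = 0.1976, g' = -0.684 → V/F = 0.789
  V/F = 0.789: g = 0.0060, g' = -0.687 → V/F = 0.797
Converged at V/F = 0.797.
Compositions from xᵢ = zᵢ/(1+V/F(Kᵢ−1)), yᵢ = Kᵢxᵢ:
  A: x = 0.082, y = 0.276
  B: x = 0.130, y = 0.297
  C: x = 0.119, y = 0.148
  D: x = 0.668, y = 0.279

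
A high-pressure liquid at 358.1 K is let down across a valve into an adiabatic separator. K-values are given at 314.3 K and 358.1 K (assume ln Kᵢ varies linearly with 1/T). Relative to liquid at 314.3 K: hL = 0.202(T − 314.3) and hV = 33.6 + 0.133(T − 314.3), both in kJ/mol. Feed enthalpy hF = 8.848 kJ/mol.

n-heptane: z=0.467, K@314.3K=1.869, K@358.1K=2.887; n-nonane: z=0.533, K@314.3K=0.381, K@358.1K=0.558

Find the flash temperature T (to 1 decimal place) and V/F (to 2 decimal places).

T = 319.4 K, V/F = 0.23

Adiabatic flash: solve Rachford–Rice at each trial T, then check hF = ψ·hV(T) + (1−ψ)·hL(T).
  T = 314.3 K: K = (1.869, 0.381), RR gives ψ = 0.141, H_out = 4.741 kJ/mol
  T = 358.1 K: K = (2.887, 0.558), RR gives ψ = 0.774, H_out = 32.518 kJ/mol
  T = 336.2 K: K = (2.356, 0.467), RR gives ψ = 0.483, H_out = 19.918 kJ/mol
  T = 325.2 K: K = (2.106, 0.423), RR gives ψ = 0.327, H_out = 12.950 kJ/mol
  T = 319.8 K: K = (1.987, 0.402), RR gives ψ = 0.241, H_out = 9.111 kJ/mol
  T = 317.1 K: K = (1.929, 0.392), RR gives ψ = 0.194, H_out = 7.035 kJ/mol
  T = 318.5 K: K = (1.959, 0.397), RR gives ψ = 0.219, H_out = 8.127 kJ/mol
  T = 319.1 K: K = (1.972, 0.399), RR gives ψ = 0.229, H_out = 8.584 kJ/mol
  T = 319.5 K: K = (1.980, 0.401), RR gives ψ = 0.236, H_out = 8.886 kJ/mol
Linear interpolation between T = 319.1 (H_out = 8.584) and T = 319.5 (H_out = 8.886) on hF = 8.848 gives T ≈ 319.4 K, at which ψ = 0.23.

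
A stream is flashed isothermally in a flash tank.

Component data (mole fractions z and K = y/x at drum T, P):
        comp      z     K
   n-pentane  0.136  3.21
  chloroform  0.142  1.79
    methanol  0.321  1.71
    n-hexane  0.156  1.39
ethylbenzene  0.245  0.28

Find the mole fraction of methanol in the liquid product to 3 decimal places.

Let ψ = V/F and solve Σ zᵢ(Kᵢ−1)/(1+ψ(Kᵢ−1)) = 0.
Check two-phase: ΣzᵢKᵢ = 1.525 > 1 and Σzᵢ/Kᵢ = 1.297 > 1, so g(0) = 0.525 > 0 and g(1) = -0.297 < 0.
Iterate (Newton) starting at ψ = 0.5:
  ψ = 0.500: g = 0.1667, g' = -0.610 → ψ = 0.773
  ψ = 0.773: g = -0.0234, g' = -0.852 → ψ = 0.746
  ψ = 0.746: g = -0.0007, g' = -0.805 → ψ = 0.745
Converged at ψ = 0.745.
Compositions from xᵢ = zᵢ/(1+ψ(Kᵢ−1)), yᵢ = Kᵢxᵢ:
  n-pentane: x = 0.051, y = 0.165
  chloroform: x = 0.089, y = 0.160
  methanol: x = 0.210, y = 0.359
  n-hexane: x = 0.121, y = 0.168
  ethylbenzene: x = 0.528, y = 0.148

x_methanol = 0.210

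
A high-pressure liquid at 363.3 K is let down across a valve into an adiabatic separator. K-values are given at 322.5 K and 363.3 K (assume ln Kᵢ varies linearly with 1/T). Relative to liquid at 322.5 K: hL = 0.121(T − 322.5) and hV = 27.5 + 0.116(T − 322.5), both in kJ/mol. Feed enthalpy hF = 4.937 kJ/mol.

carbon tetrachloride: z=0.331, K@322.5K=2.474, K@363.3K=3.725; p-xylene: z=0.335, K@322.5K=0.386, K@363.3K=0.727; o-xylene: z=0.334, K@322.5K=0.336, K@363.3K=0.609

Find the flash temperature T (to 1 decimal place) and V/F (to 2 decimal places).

Adiabatic flash: solve Rachford–Rice at each trial T, then check hF = ψ·hV(T) + (1−ψ)·hL(T).
  T = 322.5 K: K = (2.474, 0.386, 0.336), RR gives ψ = 0.064, H_out = 1.763 kJ/mol
  T = 363.3 K: K = (3.725, 0.727, 0.609), RR gives ψ = 0.742, H_out = 25.179 kJ/mol
  T = 342.9 K: K = (3.073, 0.540, 0.460), RR gives ψ = 0.339, H_out = 11.747 kJ/mol
  T = 332.7 K: K = (2.766, 0.459, 0.395), RR gives ψ = 0.199, H_out = 6.690 kJ/mol
  T = 327.6 K: K = (2.618, 0.421, 0.365), RR gives ψ = 0.132, H_out = 4.244 kJ/mol
  T = 330.1 K: K = (2.691, 0.439, 0.380), RR gives ψ = 0.165, H_out = 5.443 kJ/mol
  T = 328.9 K: K = (2.656, 0.431, 0.372), RR gives ψ = 0.149, H_out = 4.868 kJ/mol
Linear interpolation between T = 328.9 (H_out = 4.868) and T = 330.1 (H_out = 5.443) on hF = 4.937 gives T ≈ 329.0 K, at which ψ = 0.15.

T = 329.0 K, V/F = 0.15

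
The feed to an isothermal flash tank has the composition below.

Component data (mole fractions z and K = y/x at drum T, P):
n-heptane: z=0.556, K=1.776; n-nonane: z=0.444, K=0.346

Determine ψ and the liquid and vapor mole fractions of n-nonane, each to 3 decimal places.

ψ = 0.278, x_n-nonane = 0.543, y_n-nonane = 0.188

Rachford–Rice: g(ψ) = Σ zᵢ(Kᵢ−1)/(1+ψ(Kᵢ−1)) = 0.
Feasibility: ΣzᵢKᵢ = 1.141, Σzᵢ/Kᵢ = 1.596 — both > 1, two phases present.
Newton iteration, ψ⁰ = 0.5:
  ψ = 0.500: g = -0.1206, g' = -0.593 → ψ = 0.297
  ψ = 0.297: g = -0.0095, g' = -0.514 → ψ = 0.278
Converged at ψ = 0.278.
Compositions from xᵢ = zᵢ/(1+ψ(Kᵢ−1)), yᵢ = Kᵢxᵢ:
  n-heptane: x = 0.457, y = 0.812
  n-nonane: x = 0.543, y = 0.188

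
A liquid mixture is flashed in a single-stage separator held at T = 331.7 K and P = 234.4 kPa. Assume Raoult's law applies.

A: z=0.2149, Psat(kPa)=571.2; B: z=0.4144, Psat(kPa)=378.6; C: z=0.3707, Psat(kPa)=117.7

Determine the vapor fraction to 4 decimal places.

Raoult's law: Kᵢ = Pᵢˢᵃᵗ/P = Pᵢˢᵃᵗ/234.4.
  K_A = 571.2/234.4 = 2.436860, K_B = 378.6/234.4 = 1.615188, K_C = 117.7/234.4 = 0.502133
Material balance + equilibrium reduce to Σ zᵢ(Kᵢ−1)/(1+ψ(Kᵢ−1)) = 0.
Feasibility: ΣzᵢKᵢ = 1.3792, Σzᵢ/Kᵢ = 1.0830 — both > 1, two phases present.
Newton iteration, ψ⁰ = 0.5:
  ψ = 0.5000: g = 0.12892, g' = -0.4049 → ψ = 0.8184
Converged at ψ = 0.8184.

ψ = 0.8184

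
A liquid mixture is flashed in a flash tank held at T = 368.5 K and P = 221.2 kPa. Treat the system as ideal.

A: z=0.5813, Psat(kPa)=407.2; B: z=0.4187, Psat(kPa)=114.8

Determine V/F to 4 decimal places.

V/F = 0.7106

Raoult's law: Kᵢ = Pᵢˢᵃᵗ/P = Pᵢˢᵃᵗ/221.2.
  K_A = 407.2/221.2 = 1.840868, K_B = 114.8/221.2 = 0.518987
Rachford–Rice: g(V/F) = Σ zᵢ(Kᵢ−1)/(1+V/F(Kᵢ−1)) = 0.
g(0) = ΣzᵢKᵢ − 1 = 0.2874 and g(1) = 1 − Σzᵢ/Kᵢ = -0.1225, so a root lies in (0, 1).
Iterate (Newton) starting at V/F = 0.5:
  V/F = 0.5000: g = 0.07894, g' = -0.3717 → V/F = 0.7124
  V/F = 0.7124: g = -0.00071, g' = -0.3850 → V/F = 0.7106
Converged at V/F = 0.7106.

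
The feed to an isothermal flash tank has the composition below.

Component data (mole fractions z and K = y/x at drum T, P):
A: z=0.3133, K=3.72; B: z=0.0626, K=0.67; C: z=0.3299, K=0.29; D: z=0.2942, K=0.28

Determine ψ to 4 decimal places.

ψ = 0.2067

Rachford–Rice: g(ψ) = Σ zᵢ(Kᵢ−1)/(1+ψ(Kᵢ−1)) = 0.
Feasibility: ΣzᵢKᵢ = 1.3855, Σzᵢ/Kᵢ = 2.3660 — both > 1, two phases present.
Newton iteration, ψ⁰ = 0.5:
  ψ = 0.5000: g = -0.35777, g' = -1.1980 → ψ = 0.2014
  ψ = 0.2014: g = 0.00742, g' = -1.4105 → ψ = 0.2066
  ψ = 0.2066: g = 0.00004, g' = -1.3967 → ψ = 0.2067
Converged at ψ = 0.2067.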